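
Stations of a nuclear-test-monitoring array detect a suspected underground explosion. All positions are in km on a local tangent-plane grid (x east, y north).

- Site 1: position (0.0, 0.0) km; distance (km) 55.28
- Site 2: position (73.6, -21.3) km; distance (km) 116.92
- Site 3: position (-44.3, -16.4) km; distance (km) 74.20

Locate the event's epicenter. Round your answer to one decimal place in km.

Circle about each station: x² + y² = 55.28²; (x − 73.6)² + (y + 21.3)² = 116.92²; (x + 44.3)² + (y + 16.4)² = 74.20².
Subtracting pairs of circle equations eliminates x²+y² and gives linear equations (the radical axes):
147.2 x − 42.6 y = -4743.76
-88.6 x − 32.8 y = -218.31
Solving the 2×2 system: x ≈ -17.0, y ≈ 52.6 km.

x ≈ -17.0 km, y ≈ 52.6 km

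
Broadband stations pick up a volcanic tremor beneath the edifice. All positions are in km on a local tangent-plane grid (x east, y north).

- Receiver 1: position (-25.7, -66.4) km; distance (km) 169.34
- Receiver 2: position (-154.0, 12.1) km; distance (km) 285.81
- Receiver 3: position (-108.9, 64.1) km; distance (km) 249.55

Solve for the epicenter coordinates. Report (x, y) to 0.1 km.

Circle about each station: (x + 25.7)² + (y + 66.4)² = 169.34²; (x + 154.0)² + (y − 12.1)² = 285.81²; (x + 108.9)² + (y − 64.1)² = 249.55².
Subtracting the Receiver 1 equation from the Receiver 2 and Receiver 3 equations removes the quadratic terms:
-256.6 x + 157.0 y = -34218.36
-166.4 x + 261.0 y = -22700.60
Solving the 2×2 system: x ≈ 131.4, y ≈ -3.2 km.

(131.4, -3.2)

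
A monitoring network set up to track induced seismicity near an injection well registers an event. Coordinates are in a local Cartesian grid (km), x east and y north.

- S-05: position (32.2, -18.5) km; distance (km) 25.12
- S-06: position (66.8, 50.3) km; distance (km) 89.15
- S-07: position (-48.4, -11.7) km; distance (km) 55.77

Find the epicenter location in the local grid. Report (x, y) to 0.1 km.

7.2 km east, -16.0 km north

Circle about each station: (x − 32.2)² + (y + 18.5)² = 25.12²; (x − 66.8)² + (y − 50.3)² = 89.15²; (x + 48.4)² + (y + 11.7)² = 55.77².
Subtracting pairs of circle equations eliminates x²+y² and gives linear equations (the radical axes):
69.2 x + 137.6 y = -1703.47
-161.2 x + 13.6 y = -1378.92
Solving the 2×2 system: x ≈ 7.2, y ≈ -16.0 km.
Check against S-05 (with the unrounded x, y): √((x − 32.2)²+(y + 18.5)²) = 25.12 ≈ 25.12 km. ✓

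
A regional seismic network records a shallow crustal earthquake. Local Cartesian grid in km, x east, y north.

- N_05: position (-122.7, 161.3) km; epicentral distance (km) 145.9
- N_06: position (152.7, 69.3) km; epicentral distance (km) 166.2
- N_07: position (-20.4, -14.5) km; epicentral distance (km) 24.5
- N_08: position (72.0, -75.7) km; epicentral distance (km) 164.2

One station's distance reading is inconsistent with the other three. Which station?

Solve using three stations at a time. Using N_05, N_06, N_08 (subtract circle equations pairwise → linear system) gives (x, y) ≈ (-13.5, 64.5).
Distances from that point to each station vs reported:
  N_05: calculated 145.9 vs reported 145.9 → residual 0.0 km
  N_06: calculated 166.2 vs reported 166.2 → residual 0.0 km
  N_07: calculated 79.3 vs reported 24.5 → residual 54.8 km
  N_08: calculated 164.2 vs reported 164.2 → residual 0.0 km
N_05, N_06, N_08 are mutually consistent (residuals ≈ 0); N_07 is off by 54.8 km.

N_07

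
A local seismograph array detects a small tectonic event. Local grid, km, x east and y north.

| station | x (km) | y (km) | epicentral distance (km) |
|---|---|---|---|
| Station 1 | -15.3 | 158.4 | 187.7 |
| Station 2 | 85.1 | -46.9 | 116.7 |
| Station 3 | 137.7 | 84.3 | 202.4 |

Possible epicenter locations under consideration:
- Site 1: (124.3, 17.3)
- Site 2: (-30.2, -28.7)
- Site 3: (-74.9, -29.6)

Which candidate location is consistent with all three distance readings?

Site 2

For each candidate, compare |candidate − station| to the reported distance:
Site 1: residuals Station 1 10.8, Station 2 41.5, Station 3 134.1 → max 134.1 km
Site 2: residuals Station 1 0.0, Station 2 0.0, Station 3 0.0 → max 0.0 km
Site 3: residuals Station 1 9.5, Station 2 44.2, Station 3 38.8 → max 44.2 km
Only Site 2 has all residuals ≈ 0.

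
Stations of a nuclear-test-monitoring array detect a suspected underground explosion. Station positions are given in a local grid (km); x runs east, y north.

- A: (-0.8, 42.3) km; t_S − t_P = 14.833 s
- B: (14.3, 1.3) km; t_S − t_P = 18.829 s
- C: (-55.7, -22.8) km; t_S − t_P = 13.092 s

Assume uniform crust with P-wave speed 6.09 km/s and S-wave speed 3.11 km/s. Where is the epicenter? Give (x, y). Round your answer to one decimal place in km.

Distance from S−P lag: d = Δt · v_P v_S / (v_P − v_S) = Δt · (6.09·3.11)/(6.09−3.11) ≈ 6.3557·Δt.
So d_A = 94.27, d_B = 119.67, d_C = 83.21 km.
Circle about each station: (x + 0.8)² + (y − 42.3)² = 94.27²; (x − 14.3)² + (y − 1.3)² = 119.67²; (x + 55.7)² + (y + 22.8)² = 83.21².
Subtracting pairs of circle equations eliminates x²+y² and gives linear equations (the radical axes):
30.2 x − 82.0 y = -7017.83
-109.8 x − 130.2 y = 3795.33
Solving the 2×2 system: x ≈ -94.7, y ≈ 50.7 km.
Check against A (with the unrounded x, y): √((x + 0.8)²+(y − 42.3)²) = 94.27 ≈ 94.27 km. ✓

x ≈ -94.7 km, y ≈ 50.7 km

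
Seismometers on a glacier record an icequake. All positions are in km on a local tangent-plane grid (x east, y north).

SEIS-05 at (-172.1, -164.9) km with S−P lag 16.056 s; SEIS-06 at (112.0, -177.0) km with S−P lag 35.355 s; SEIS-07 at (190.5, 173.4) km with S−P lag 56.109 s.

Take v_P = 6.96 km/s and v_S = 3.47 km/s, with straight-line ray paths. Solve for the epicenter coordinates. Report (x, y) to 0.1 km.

x ≈ -109.5 km, y ≈ -73.1 km

Distance from S−P lag: d = Δt · v_P v_S / (v_P − v_S) = Δt · (6.96·3.47)/(6.96−3.47) ≈ 6.9201·Δt.
So d_SEIS-05 = 111.11, d_SEIS-06 = 244.66, d_SEIS-07 = 388.28 km.
Circle about each station: (x + 172.1)² + (y + 164.9)² = 111.11²; (x − 112.0)² + (y + 177.0)² = 244.66²; (x − 190.5)² + (y − 173.4)² = 388.28².
Subtracting the SEIS-05 equation from the SEIS-06 and SEIS-07 equations removes the quadratic terms:
568.2 x − 24.2 y = -60450.50
725.2 x + 676.6 y = -128868.54
Solving the 2×2 system: x ≈ -109.5, y ≈ -73.1 km.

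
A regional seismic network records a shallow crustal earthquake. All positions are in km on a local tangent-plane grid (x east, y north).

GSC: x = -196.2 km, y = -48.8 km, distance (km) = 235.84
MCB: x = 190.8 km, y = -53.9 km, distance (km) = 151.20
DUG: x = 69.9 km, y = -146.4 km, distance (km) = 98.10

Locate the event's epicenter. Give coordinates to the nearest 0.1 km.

Circle about each station: (x + 196.2)² + (y + 48.8)² = 235.84²; (x − 190.8)² + (y + 53.9)² = 151.20²; (x − 69.9)² + (y + 146.4)² = 98.10².
Subtracting the GSC equation from the MCB and DUG equations removes the quadratic terms:
774.0 x − 10.2 y = 31193.04
532.2 x − 195.2 y = 31439.99
Solving the 2×2 system: x ≈ 39.6, y ≈ -53.1 km.

(39.6, -53.1)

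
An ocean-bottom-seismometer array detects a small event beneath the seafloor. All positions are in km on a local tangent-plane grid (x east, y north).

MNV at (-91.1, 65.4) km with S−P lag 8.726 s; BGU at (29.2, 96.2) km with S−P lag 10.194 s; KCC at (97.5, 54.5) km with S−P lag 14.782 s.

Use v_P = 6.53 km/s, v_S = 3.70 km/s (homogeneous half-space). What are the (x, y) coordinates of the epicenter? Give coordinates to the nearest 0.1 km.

x ≈ -26.1 km, y ≈ 29.0 km

Distance from S−P lag: d = Δt · v_P v_S / (v_P − v_S) = Δt · (6.53·3.70)/(6.53−3.70) ≈ 8.5375·Δt.
So d_MNV = 74.50, d_BGU = 87.03, d_KCC = 126.20 km.
Circle about each station: (x + 91.1)² + (y − 65.4)² = 74.50²; (x − 29.2)² + (y − 96.2)² = 87.03²; (x − 97.5)² + (y − 54.5)² = 126.20².
Subtracting the MNV equation from the BGU and KCC equations removes the quadratic terms:
240.6 x + 61.6 y = -4493.26
377.2 x − 21.8 y = -10476.06
Solving the 2×2 system: x ≈ -26.1, y ≈ 29.0 km.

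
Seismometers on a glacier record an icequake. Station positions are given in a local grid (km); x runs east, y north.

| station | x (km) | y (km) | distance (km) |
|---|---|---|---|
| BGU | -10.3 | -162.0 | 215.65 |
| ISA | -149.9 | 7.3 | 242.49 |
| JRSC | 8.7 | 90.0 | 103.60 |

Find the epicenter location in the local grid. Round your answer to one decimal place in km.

Circle about each station: (x + 10.3)² + (y + 162.0)² = 215.65²; (x + 149.9)² + (y − 7.3)² = 242.49²; (x − 8.7)² + (y − 90.0)² = 103.60².
Subtracting the BGU equation from the ISA and JRSC equations removes the quadratic terms:
-279.2 x + 338.6 y = -16123.27
38.0 x + 504.0 y = 17597.56
Solving the 2×2 system: x ≈ 91.7, y ≈ 28.0 km.

x ≈ 91.7 km, y ≈ 28.0 km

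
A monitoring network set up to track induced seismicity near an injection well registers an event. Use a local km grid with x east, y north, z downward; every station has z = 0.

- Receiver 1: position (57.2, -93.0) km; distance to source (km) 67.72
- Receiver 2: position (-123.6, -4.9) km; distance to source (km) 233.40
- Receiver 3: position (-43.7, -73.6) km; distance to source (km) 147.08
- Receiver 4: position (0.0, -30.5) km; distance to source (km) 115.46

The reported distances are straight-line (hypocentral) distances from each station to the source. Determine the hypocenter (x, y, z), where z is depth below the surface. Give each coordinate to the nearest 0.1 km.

Each station gives a sphere (x−x_i)² + (y−y_i)² + z² = d_i² (stations at z=0).
Subtracting the Receiver 1 sphere from Receiver 2 and Receiver 3: z² cancels, leaving linear equations in x and y:
-361.6 x + 176.2 y = -46509.43
-201.8 x + 38.8 y = -21640.72
Solving: x ≈ 93.302, y ≈ -72.482 km (keep extra digits for the depth step; rounded: 93.3, -72.5).
Then from the Receiver 1 sphere: z² = 67.72² − (x − 57.2)² − (y + 93.0)² with x = 93.302, y = -72.482, so z ≈ 53.494 ≈ 53.5 km.

(93.3, -72.5, 53.5)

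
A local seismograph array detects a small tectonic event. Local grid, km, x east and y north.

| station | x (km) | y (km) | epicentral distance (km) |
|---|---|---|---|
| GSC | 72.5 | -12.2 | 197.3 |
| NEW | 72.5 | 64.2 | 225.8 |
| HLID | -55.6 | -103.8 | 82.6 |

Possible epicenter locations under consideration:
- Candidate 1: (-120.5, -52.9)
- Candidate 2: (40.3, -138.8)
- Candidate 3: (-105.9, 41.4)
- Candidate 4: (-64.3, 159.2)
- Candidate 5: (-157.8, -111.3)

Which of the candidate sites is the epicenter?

Candidate 1

For each candidate, compare |candidate − station| to the reported distance:
Candidate 1: residuals GSC 0.1, NEW 0.1, HLID 0.1 → max 0.1 km
Candidate 2: residuals GSC 66.7, NEW 20.3, HLID 19.5 → max 66.7 km
Candidate 3: residuals GSC 11.0, NEW 45.9, HLID 71.1 → max 71.1 km
Candidate 4: residuals GSC 22.0, NEW 59.2, HLID 180.5 → max 180.5 km
Candidate 5: residuals GSC 53.4, NEW 63.7, HLID 19.9 → max 63.7 km
Only Candidate 1 has all residuals ≈ 0.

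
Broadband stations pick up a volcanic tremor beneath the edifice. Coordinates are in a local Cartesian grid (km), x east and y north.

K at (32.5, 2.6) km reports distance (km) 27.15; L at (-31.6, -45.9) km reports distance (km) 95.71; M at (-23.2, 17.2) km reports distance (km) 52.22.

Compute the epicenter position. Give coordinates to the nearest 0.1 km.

27.6 km east, 29.3 km north

Circle about each station: (x − 32.5)² + (y − 2.6)² = 27.15²; (x + 31.6)² + (y + 45.9)² = 95.71²; (x + 23.2)² + (y − 17.2)² = 52.22².
Subtracting pairs of circle equations eliminates x²+y² and gives linear equations (the radical axes):
-128.2 x − 97.0 y = -6380.92
-111.4 x + 29.2 y = -2218.74
Solving the 2×2 system: x ≈ 27.6, y ≈ 29.3 km.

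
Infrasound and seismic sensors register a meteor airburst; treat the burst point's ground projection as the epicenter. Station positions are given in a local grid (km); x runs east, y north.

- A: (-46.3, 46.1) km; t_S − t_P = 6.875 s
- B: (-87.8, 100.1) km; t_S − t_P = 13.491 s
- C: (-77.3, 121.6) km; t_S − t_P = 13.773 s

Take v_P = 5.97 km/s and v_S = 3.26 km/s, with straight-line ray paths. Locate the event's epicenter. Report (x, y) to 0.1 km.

Distance from S−P lag: d = Δt · v_P v_S / (v_P − v_S) = Δt · (5.97·3.26)/(5.97−3.26) ≈ 7.1816·Δt.
So d_A = 49.37, d_B = 96.89, d_C = 98.91 km.
Circle about each station: (x + 46.3)² + (y − 46.1)² = 49.37²; (x + 87.8)² + (y − 100.1)² = 96.89²; (x + 77.3)² + (y − 121.6)² = 98.91².
Subtracting pairs of circle equations eliminates x²+y² and gives linear equations (the radical axes):
-83.0 x + 108.0 y = 6509.67
-62.0 x + 151.0 y = 9147.16
Solving the 2×2 system: x ≈ 0.8, y ≈ 60.9 km.

x ≈ 0.8 km, y ≈ 60.9 km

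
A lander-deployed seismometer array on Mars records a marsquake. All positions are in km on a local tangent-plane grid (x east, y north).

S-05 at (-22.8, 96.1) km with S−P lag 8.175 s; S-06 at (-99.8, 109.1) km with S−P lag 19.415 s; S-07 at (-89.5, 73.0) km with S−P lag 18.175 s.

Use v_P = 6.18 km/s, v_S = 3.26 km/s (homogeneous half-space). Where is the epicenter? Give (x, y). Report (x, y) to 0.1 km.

Distance from S−P lag: d = Δt · v_P v_S / (v_P − v_S) = Δt · (6.18·3.26)/(6.18−3.26) ≈ 6.8996·Δt.
So d_S-05 = 56.40, d_S-06 = 133.96, d_S-07 = 125.40 km.
Circle about each station: (x + 22.8)² + (y − 96.1)² = 56.40²; (x + 99.8)² + (y − 109.1)² = 133.96²; (x + 89.5)² + (y − 73.0)² = 125.40².
Subtracting the S-05 equation from the S-06 and S-07 equations removes the quadratic terms:
-154.0 x + 26.0 y = -2656.52
-133.4 x − 46.2 y = -8960.00
Solving the 2×2 system: x ≈ 33.6, y ≈ 96.9 km.

33.6 km east, 96.9 km north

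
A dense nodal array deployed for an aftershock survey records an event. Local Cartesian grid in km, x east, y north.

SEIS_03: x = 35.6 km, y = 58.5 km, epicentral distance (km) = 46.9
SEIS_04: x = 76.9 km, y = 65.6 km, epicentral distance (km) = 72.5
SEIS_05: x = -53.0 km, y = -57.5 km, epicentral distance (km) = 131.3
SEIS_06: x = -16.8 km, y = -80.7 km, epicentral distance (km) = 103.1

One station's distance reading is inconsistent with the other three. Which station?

Solve using three stations at a time. Using SEIS_03, SEIS_04, SEIS_06 (subtract circle equations pairwise → linear system) gives (x, y) ≈ (27.8, 12.3).
Distances from that point to each station vs reported:
  SEIS_03: calculated 46.9 vs reported 46.9 → residual 0.0 km
  SEIS_04: calculated 72.5 vs reported 72.5 → residual 0.0 km
  SEIS_05: calculated 106.7 vs reported 131.3 → residual 24.6 km
  SEIS_06: calculated 103.1 vs reported 103.1 → residual 0.0 km
SEIS_03, SEIS_04, SEIS_06 are mutually consistent (residuals ≈ 0); SEIS_05 is off by 24.6 km.

SEIS_05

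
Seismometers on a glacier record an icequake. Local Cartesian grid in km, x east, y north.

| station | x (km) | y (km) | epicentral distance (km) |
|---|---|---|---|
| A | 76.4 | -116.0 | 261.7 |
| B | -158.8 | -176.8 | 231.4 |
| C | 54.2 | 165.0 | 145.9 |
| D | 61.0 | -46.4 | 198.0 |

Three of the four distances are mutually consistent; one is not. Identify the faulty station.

B

Solve using three stations at a time. Using A, C, D (subtract circle equations pairwise → linear system) gives (x, y) ≈ (-74.8, 97.4).
Distances from that point to each station vs reported:
  A: calculated 261.5 vs reported 261.7 → residual 0.2 km
  B: calculated 286.8 vs reported 231.4 → residual 55.4 km
  C: calculated 145.6 vs reported 145.9 → residual 0.3 km
  D: calculated 197.8 vs reported 198.0 → residual 0.2 km
A, C, D are mutually consistent (residuals ≈ 0); B is off by 55.4 km.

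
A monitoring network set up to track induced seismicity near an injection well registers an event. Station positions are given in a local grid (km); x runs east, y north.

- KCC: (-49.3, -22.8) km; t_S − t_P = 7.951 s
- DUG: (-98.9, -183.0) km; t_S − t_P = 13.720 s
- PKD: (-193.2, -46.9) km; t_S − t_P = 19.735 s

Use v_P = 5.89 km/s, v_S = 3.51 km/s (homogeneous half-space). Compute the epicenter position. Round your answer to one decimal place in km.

x ≈ -26.8 km, y ≈ -88.1 km

Distance from S−P lag: d = Δt · v_P v_S / (v_P − v_S) = Δt · (5.89·3.51)/(5.89−3.51) ≈ 8.6865·Δt.
So d_KCC = 69.07, d_DUG = 119.18, d_PKD = 171.43 km.
Circle about each station: (x + 49.3)² + (y + 22.8)² = 69.07²; (x + 98.9)² + (y + 183.0)² = 119.18²; (x + 193.2)² + (y + 46.9)² = 171.43².
Subtracting the KCC equation from the DUG and PKD equations removes the quadratic terms:
-99.2 x − 320.4 y = 30886.67
-287.8 x − 48.2 y = 11957.94
Solving the 2×2 system: x ≈ -26.8, y ≈ -88.1 km.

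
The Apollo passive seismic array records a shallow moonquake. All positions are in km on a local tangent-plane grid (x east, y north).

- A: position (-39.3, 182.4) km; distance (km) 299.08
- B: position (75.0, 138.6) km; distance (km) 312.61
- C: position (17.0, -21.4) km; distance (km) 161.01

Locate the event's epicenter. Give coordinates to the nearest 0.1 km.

-120.3 km east, -105.5 km north

Circle about each station: (x + 39.3)² + (y − 182.4)² = 299.08²; (x − 75.0)² + (y − 138.6)² = 312.61²; (x − 17.0)² + (y + 21.4)² = 161.01².
Subtracting the A equation from the B and C equations removes the quadratic terms:
228.6 x − 87.6 y = -18255.46
112.6 x − 407.6 y = 29457.34
Solving the 2×2 system: x ≈ -120.3, y ≈ -105.5 km.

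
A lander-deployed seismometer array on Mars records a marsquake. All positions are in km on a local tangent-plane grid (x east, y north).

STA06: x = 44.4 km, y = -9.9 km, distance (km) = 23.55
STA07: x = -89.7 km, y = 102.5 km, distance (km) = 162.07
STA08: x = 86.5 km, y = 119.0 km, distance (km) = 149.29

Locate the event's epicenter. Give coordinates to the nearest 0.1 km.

Circle about each station: (x − 44.4)² + (y + 9.9)² = 23.55²; (x + 89.7)² + (y − 102.5)² = 162.07²; (x − 86.5)² + (y − 119.0)² = 149.29².
Subtracting pairs of circle equations eliminates x²+y² and gives linear equations (the radical axes):
-268.2 x + 224.8 y = -9229.11
84.2 x + 257.8 y = -2159.02
Solving the 2×2 system: x ≈ 21.5, y ≈ -15.4 km.

(21.5, -15.4)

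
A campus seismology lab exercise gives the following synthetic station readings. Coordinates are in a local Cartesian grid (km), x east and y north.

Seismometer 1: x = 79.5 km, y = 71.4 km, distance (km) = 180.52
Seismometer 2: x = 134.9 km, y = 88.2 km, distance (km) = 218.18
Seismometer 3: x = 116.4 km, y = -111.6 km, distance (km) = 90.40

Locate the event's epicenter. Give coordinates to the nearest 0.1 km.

(26.6, -101.2)

Circle about each station: (x − 79.5)² + (y − 71.4)² = 180.52²; (x − 134.9)² + (y − 88.2)² = 218.18²; (x − 116.4)² + (y + 111.6)² = 90.40².
Subtracting pairs of circle equations eliminates x²+y² and gives linear equations (the radical axes):
110.8 x + 33.6 y = -456.00
73.8 x − 366.0 y = 39000.62
Solving the 2×2 system: x ≈ 26.6, y ≈ -101.2 km.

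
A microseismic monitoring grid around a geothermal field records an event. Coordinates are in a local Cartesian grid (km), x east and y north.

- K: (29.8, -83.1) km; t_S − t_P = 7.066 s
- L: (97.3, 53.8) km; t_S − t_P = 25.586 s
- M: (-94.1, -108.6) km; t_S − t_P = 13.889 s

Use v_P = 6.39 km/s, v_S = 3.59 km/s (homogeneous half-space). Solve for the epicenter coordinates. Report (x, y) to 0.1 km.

Distance from S−P lag: d = Δt · v_P v_S / (v_P − v_S) = Δt · (6.39·3.59)/(6.39−3.59) ≈ 8.1929·Δt.
So d_K = 57.89, d_L = 209.62, d_M = 113.79 km.
Circle about each station: (x − 29.8)² + (y + 83.1)² = 57.89²; (x − 97.3)² + (y − 53.8)² = 209.62²; (x + 94.1)² + (y + 108.6)² = 113.79².
Subtracting pairs of circle equations eliminates x²+y² and gives linear equations (the radical axes):
135.0 x + 273.8 y = -36021.21
-247.8 x − 51.0 y = 3258.21
Solving the 2×2 system: x ≈ 15.5, y ≈ -139.2 km.
Check against K (with the unrounded x, y): √((x − 29.8)²+(y + 83.1)²) = 57.90 ≈ 57.89 km. ✓

x ≈ 15.5 km, y ≈ -139.2 km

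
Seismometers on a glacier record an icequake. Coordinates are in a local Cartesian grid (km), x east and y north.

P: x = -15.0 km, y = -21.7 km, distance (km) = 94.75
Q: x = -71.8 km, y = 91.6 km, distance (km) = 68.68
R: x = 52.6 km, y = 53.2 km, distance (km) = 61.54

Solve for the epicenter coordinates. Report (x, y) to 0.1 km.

x ≈ -5.8 km, y ≈ 72.6 km

Circle about each station: (x + 15.0)² + (y + 21.7)² = 94.75²; (x + 71.8)² + (y − 91.6)² = 68.68²; (x − 52.6)² + (y − 53.2)² = 61.54².
Subtracting the P equation from the Q and R equations removes the quadratic terms:
-113.6 x + 226.6 y = 17110.53
135.2 x + 149.8 y = 10091.50
Solving the 2×2 system: x ≈ -5.8, y ≈ 72.6 km.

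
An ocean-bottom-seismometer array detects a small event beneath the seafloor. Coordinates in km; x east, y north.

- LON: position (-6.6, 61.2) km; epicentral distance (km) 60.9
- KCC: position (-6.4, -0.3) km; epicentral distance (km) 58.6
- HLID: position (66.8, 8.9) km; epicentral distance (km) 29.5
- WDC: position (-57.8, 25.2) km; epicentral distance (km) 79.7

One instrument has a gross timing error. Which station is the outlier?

Solve using three stations at a time. Using LON, KCC, HLID (subtract circle equations pairwise → linear system) gives (x, y) ≈ (44.7, 28.4).
Distances from that point to each station vs reported:
  LON: calculated 60.9 vs reported 60.9 → residual 0.0 km
  KCC: calculated 58.6 vs reported 58.6 → residual 0.0 km
  HLID: calculated 29.5 vs reported 29.5 → residual 0.0 km
  WDC: calculated 102.5 vs reported 79.7 → residual 22.8 km
LON, KCC, HLID are mutually consistent (residuals ≈ 0); WDC is off by 22.8 km.

WDC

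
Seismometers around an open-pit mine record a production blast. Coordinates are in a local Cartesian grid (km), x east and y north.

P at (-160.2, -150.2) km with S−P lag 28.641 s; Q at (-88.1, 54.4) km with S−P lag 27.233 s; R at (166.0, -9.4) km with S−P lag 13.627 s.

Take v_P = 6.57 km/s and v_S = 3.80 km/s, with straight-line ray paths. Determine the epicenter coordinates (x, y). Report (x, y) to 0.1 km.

Distance from S−P lag: d = Δt · v_P v_S / (v_P − v_S) = Δt · (6.57·3.80)/(6.57−3.80) ≈ 9.0130·Δt.
So d_P = 258.14, d_Q = 245.45, d_R = 122.82 km.
Circle about each station: (x + 160.2)² + (y + 150.2)² = 258.14²; (x + 88.1)² + (y − 54.4)² = 245.45²; (x − 166.0)² + (y + 9.4)² = 122.82².
Subtracting pairs of circle equations eliminates x²+y² and gives linear equations (the radical axes):
144.2 x + 409.2 y = -31112.55
652.4 x + 281.6 y = 30971.79
Solving the 2×2 system: x ≈ 94.7, y ≈ -109.4 km.

94.7 km east, -109.4 km north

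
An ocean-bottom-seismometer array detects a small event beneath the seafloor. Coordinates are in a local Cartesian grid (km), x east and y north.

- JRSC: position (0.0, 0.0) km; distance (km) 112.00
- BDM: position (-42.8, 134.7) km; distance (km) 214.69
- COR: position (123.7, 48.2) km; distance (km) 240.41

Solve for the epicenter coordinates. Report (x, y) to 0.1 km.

Circle about each station: x² + y² = 112.00²; (x + 42.8)² + (y − 134.7)² = 214.69²; (x − 123.7)² + (y − 48.2)² = 240.41².
Subtracting the JRSC equation from the BDM and COR equations removes the quadratic terms:
-85.6 x + 269.4 y = -13571.87
247.4 x + 96.4 y = -27628.04
Solving the 2×2 system: x ≈ -81.9, y ≈ -76.4 km.

x ≈ -81.9 km, y ≈ -76.4 km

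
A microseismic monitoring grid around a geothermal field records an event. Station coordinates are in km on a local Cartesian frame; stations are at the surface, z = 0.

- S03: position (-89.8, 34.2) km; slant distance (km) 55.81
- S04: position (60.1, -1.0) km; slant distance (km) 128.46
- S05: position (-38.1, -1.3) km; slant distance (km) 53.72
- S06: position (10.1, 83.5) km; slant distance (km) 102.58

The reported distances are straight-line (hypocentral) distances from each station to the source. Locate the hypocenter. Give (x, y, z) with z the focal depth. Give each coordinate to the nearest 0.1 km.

x ≈ -58.4 km, y ≈ 21.3 km, depth ≈ 44.3 km

Each station gives a sphere (x−x_i)² + (y−y_i)² + z² = d_i² (stations at z=0).
Subtracting the S03 sphere from S04 and S05: z² cancels, leaving linear equations in x and y:
299.8 x − 70.4 y = -19007.89
103.4 x − 71.0 y = -7551.46
Solving: x ≈ -58.397, y ≈ 21.313 km (keep extra digits for the depth step; rounded: -58.4, 21.3).
Then from the S03 sphere: z² = 55.81² − (x + 89.8)² − (y − 34.2)² with x = -58.397, y = 21.313, so z ≈ 44.300 ≈ 44.3 km.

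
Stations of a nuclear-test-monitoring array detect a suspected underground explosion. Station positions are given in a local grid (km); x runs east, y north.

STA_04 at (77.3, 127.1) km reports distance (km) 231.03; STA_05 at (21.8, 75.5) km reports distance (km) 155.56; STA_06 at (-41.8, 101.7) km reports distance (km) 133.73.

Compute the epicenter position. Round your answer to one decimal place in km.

x ≈ -103.2 km, y ≈ -17.1 km

Circle about each station: (x − 77.3)² + (y − 127.1)² = 231.03²; (x − 21.8)² + (y − 75.5)² = 155.56²; (x + 41.8)² + (y − 101.7)² = 133.73².
Subtracting pairs of circle equations eliminates x²+y² and gives linear equations (the radical axes):
-111.0 x − 103.2 y = 13221.74
-238.2 x − 50.8 y = 25451.58
Solving the 2×2 system: x ≈ -103.2, y ≈ -17.1 km.
Check against STA_04 (with the unrounded x, y): √((x − 77.3)²+(y − 127.1)²) = 231.04 ≈ 231.03 km. ✓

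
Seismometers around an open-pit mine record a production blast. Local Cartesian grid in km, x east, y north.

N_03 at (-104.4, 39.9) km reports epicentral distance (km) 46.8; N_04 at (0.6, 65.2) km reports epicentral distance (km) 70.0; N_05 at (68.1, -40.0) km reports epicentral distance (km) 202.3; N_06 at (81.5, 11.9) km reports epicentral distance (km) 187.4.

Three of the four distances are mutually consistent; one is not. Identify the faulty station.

Solve using three stations at a time. Using N_03, N_05, N_06 (subtract circle equations pairwise → linear system) gives (x, y) ≈ (-91.2, 84.7).
Distances from that point to each station vs reported:
  N_03: calculated 46.8 vs reported 46.8 → residual 0.0 km
  N_04: calculated 93.8 vs reported 70.0 → residual 23.8 km
  N_05: calculated 202.3 vs reported 202.3 → residual 0.0 km
  N_06: calculated 187.4 vs reported 187.4 → residual 0.0 km
N_03, N_05, N_06 are mutually consistent (residuals ≈ 0); N_04 is off by 23.8 km.

N_04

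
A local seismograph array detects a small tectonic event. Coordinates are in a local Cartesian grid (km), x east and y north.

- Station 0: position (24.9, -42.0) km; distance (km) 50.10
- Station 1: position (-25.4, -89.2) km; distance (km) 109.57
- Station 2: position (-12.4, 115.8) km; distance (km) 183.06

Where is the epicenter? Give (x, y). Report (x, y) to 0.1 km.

74.9 km east, -45.1 km north

Circle about each station: (x − 24.9)² + (y + 42.0)² = 50.10²; (x + 25.4)² + (y + 89.2)² = 109.57²; (x + 12.4)² + (y − 115.8)² = 183.06².
Subtracting pairs of circle equations eliminates x²+y² and gives linear equations (the radical axes):
-100.6 x − 94.4 y = -3277.78
-74.6 x + 315.6 y = -19821.56
Solving the 2×2 system: x ≈ 74.9, y ≈ -45.1 km.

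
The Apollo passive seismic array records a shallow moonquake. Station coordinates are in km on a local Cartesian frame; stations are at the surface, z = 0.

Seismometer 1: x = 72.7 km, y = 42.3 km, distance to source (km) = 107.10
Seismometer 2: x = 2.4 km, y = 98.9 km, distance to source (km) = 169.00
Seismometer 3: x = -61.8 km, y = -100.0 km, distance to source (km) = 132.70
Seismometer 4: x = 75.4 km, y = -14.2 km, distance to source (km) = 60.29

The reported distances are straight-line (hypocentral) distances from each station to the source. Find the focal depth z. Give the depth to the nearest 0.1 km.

Each station gives a sphere (x−x_i)² + (y−y_i)² + z² = d_i² (stations at z=0).
Subtracting the Seismometer 1 sphere from Seismometer 2 and Seismometer 3: z² cancels, leaving linear equations in x and y:
-140.6 x + 113.2 y = -14378.20
-269.0 x − 284.6 y = 605.78
Solving: x ≈ 57.098, y ≈ -56.097 km (keep extra digits for the depth step; rounded: 57.1, -56.1).
Then from the Seismometer 1 sphere: z² = 107.10² − (x − 72.7)² − (y − 42.3)² with x = 57.098, y = -56.097, so z ≈ 39.307 ≈ 39.3 km.
Check against Seismometer 4 (with the unrounded solution): distance 60.29 ≈ 60.29 km. ✓

z ≈ 39.3 km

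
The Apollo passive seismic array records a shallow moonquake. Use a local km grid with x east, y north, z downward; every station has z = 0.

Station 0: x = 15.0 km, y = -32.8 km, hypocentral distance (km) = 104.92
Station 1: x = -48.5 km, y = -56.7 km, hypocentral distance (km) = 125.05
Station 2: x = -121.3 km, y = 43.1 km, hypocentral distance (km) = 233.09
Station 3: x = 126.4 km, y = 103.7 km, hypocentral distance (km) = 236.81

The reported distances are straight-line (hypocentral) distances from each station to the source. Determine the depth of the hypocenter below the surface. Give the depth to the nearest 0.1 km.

depth ≈ 68.4 km

Each station gives a sphere (x−x_i)² + (y−y_i)² + z² = d_i² (stations at z=0).
Subtracting the Station 0 sphere from Station 1 and Station 2: z² cancels, leaving linear equations in x and y:
-127.0 x − 47.8 y = -363.00
-272.6 x + 151.8 y = -28052.28
Solving: x ≈ 43.208, y ≈ -107.205 km (keep extra digits for the depth step; rounded: 43.2, -107.2).
Then from the Station 0 sphere: z² = 104.92² − (x − 15.0)² − (y + 32.8)² with x = 43.208, y = -107.205, so z ≈ 68.384 ≈ 68.4 km.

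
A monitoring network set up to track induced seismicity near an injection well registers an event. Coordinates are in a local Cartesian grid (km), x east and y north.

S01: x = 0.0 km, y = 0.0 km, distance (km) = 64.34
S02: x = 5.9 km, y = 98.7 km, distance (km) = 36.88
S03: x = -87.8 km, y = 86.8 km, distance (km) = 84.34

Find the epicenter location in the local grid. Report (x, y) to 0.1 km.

Circle about each station: x² + y² = 64.34²; (x − 5.9)² + (y − 98.7)² = 36.88²; (x + 87.8)² + (y − 86.8)² = 84.34².
Subtracting pairs of circle equations eliminates x²+y² and gives linear equations (the radical axes):
11.8 x + 197.4 y = 12556.00
-175.6 x + 173.6 y = 12269.48
Solving the 2×2 system: x ≈ -6.6, y ≈ 64.0 km.

x ≈ -6.6 km, y ≈ 64.0 km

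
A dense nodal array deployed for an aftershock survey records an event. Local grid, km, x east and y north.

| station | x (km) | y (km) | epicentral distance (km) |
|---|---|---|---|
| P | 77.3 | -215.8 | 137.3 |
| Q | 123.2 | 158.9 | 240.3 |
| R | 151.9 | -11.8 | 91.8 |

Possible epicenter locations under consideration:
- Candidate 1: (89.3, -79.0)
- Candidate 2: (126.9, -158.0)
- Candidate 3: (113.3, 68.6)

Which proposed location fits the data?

For each candidate, compare |candidate − station| to the reported distance:
Candidate 1: residuals P 0.0, Q 0.0, R 0.0 → max 0.0 km
Candidate 2: residuals P 61.1, Q 76.6, R 56.5 → max 76.6 km
Candidate 3: residuals P 149.4, Q 149.5, R 2.6 → max 149.5 km
Only Candidate 1 has all residuals ≈ 0.

Candidate 1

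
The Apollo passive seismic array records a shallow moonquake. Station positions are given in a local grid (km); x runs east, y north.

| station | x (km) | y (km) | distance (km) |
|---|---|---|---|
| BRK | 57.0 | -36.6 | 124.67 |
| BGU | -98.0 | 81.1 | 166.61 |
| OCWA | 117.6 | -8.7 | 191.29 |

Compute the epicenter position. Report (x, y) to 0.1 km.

(-59.5, -81.0)

Circle about each station: (x − 57.0)² + (y + 36.6)² = 124.67²; (x + 98.0)² + (y − 81.1)² = 166.61²; (x − 117.6)² + (y + 8.7)² = 191.29².
Subtracting the BRK equation from the BGU and OCWA equations removes the quadratic terms:
-310.0 x + 235.4 y = -623.63
121.2 x + 55.8 y = -11732.37
Solving the 2×2 system: x ≈ -59.5, y ≈ -81.0 km.
Check against BRK (with the unrounded x, y): √((x − 57.0)²+(y + 36.6)²) = 124.68 ≈ 124.67 km. ✓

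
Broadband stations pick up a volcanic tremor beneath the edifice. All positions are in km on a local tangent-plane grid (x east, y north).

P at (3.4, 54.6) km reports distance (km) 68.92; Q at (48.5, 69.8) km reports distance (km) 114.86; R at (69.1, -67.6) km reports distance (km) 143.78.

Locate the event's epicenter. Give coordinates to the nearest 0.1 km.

(-50.7, 11.9)

Circle about each station: (x − 3.4)² + (y − 54.6)² = 68.92²; (x − 48.5)² + (y − 69.8)² = 114.86²; (x − 69.1)² + (y + 67.6)² = 143.78².
Subtracting pairs of circle equations eliminates x²+y² and gives linear equations (the radical axes):
90.2 x + 30.4 y = -4211.28
131.4 x − 244.4 y = -9570.87
Solving the 2×2 system: x ≈ -50.7, y ≈ 11.9 km.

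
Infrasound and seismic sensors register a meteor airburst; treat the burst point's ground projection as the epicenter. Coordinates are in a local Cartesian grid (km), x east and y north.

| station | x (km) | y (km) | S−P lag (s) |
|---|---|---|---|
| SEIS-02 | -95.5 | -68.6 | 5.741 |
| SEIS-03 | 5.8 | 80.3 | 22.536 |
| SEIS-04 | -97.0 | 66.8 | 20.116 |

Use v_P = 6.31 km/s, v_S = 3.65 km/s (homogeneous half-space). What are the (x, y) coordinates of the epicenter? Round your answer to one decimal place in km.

(-60.0, -103.4)

Distance from S−P lag: d = Δt · v_P v_S / (v_P − v_S) = Δt · (6.31·3.65)/(6.31−3.65) ≈ 8.6585·Δt.
So d_SEIS-02 = 49.71, d_SEIS-03 = 195.13, d_SEIS-04 = 174.17 km.
Circle about each station: (x + 95.5)² + (y + 68.6)² = 49.71²; (x − 5.8)² + (y − 80.3)² = 195.13²; (x + 97.0)² + (y − 66.8)² = 174.17².
Subtracting the SEIS-02 equation from the SEIS-03 and SEIS-04 equations removes the quadratic terms:
202.6 x + 297.8 y = -42949.11
-3.0 x + 270.8 y = -27819.07
Solving the 2×2 system: x ≈ -60.0, y ≈ -103.4 km.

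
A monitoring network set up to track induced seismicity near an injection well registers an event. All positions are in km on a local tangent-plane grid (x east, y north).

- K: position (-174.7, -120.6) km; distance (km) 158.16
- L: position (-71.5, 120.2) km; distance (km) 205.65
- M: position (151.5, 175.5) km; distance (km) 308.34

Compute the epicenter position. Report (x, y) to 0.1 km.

(-22.0, -79.4)

Circle about each station: (x + 174.7)² + (y + 120.6)² = 158.16²; (x + 71.5)² + (y − 120.2)² = 205.65²; (x − 151.5)² + (y − 175.5)² = 308.34².
Subtracting pairs of circle equations eliminates x²+y² and gives linear equations (the radical axes):
206.4 x + 481.6 y = -42781.50
652.4 x + 592.2 y = -61370.92
Solving the 2×2 system: x ≈ -22.0, y ≈ -79.4 km.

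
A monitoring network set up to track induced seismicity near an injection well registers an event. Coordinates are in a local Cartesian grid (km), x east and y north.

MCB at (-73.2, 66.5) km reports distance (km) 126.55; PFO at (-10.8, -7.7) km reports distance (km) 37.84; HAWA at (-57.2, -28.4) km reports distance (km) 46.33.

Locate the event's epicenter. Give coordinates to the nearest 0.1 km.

-14.1 km east, -45.4 km north

Circle about each station: (x + 73.2)² + (y − 66.5)² = 126.55²; (x + 10.8)² + (y + 7.7)² = 37.84²; (x + 57.2)² + (y + 28.4)² = 46.33².
Subtracting pairs of circle equations eliminates x²+y² and gives linear equations (the radical axes):
124.8 x − 148.4 y = 4978.48
32.0 x − 189.8 y = 8166.34
Solving the 2×2 system: x ≈ -14.1, y ≈ -45.4 km.
Check against MCB (with the unrounded x, y): √((x + 73.2)²+(y − 66.5)²) = 126.55 ≈ 126.55 km. ✓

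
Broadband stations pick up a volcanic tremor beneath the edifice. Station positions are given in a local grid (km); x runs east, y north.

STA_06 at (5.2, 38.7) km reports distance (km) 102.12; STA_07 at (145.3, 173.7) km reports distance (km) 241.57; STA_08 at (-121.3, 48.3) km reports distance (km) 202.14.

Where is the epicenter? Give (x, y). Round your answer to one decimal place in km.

x ≈ 55.1 km, y ≈ -50.4 km

Circle about each station: (x − 5.2)² + (y − 38.7)² = 102.12²; (x − 145.3)² + (y − 173.7)² = 241.57²; (x + 121.3)² + (y − 48.3)² = 202.14².
Subtracting pairs of circle equations eliminates x²+y² and gives linear equations (the radical axes):
280.2 x + 270.0 y = 1831.48
-253.0 x + 19.2 y = -14910.24
Solving the 2×2 system: x ≈ 55.1, y ≈ -50.4 km.
Check against STA_06 (with the unrounded x, y): √((x − 5.2)²+(y − 38.7)²) = 102.13 ≈ 102.12 km. ✓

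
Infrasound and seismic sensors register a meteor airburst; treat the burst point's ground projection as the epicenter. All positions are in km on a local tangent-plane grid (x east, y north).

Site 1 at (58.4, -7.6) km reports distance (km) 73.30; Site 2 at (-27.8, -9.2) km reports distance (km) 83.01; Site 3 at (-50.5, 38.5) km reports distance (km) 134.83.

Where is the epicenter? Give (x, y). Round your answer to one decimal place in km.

x ≈ 25.3 km, y ≈ -73.0 km

Circle about each station: (x − 58.4)² + (y + 7.6)² = 73.30²; (x + 27.8)² + (y + 9.2)² = 83.01²; (x + 50.5)² + (y − 38.5)² = 134.83².
Subtracting pairs of circle equations eliminates x²+y² and gives linear equations (the radical axes):
-172.4 x − 3.2 y = -4128.61
-217.8 x + 92.2 y = -12242.06
Solving the 2×2 system: x ≈ 25.3, y ≈ -73.0 km.
Check against Site 1 (with the unrounded x, y): √((x − 58.4)²+(y + 7.6)²) = 73.30 ≈ 73.30 km. ✓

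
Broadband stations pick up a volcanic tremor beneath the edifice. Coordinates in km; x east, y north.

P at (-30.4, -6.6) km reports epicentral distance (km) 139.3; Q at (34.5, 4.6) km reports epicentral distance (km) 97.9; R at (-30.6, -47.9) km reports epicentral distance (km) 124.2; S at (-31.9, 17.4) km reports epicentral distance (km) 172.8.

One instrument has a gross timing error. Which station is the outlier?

Solve using three stations at a time. Using P, Q, R (subtract circle equations pairwise → linear system) gives (x, y) ≈ (90.6, -76.0).
Distances from that point to each station vs reported:
  P: calculated 139.5 vs reported 139.3 → residual 0.2 km
  Q: calculated 98.2 vs reported 97.9 → residual 0.3 km
  R: calculated 124.5 vs reported 124.2 → residual 0.3 km
  S: calculated 154.1 vs reported 172.8 → residual 18.7 km
P, Q, R are mutually consistent (residuals ≈ 0); S is off by 18.7 km.

S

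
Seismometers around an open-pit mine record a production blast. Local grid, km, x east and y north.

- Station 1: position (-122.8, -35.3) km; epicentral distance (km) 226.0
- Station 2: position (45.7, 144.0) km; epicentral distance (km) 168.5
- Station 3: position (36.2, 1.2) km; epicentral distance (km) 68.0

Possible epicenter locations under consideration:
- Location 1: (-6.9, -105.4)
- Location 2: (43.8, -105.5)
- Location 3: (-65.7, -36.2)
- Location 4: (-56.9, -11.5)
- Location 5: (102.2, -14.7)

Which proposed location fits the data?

Location 5

For each candidate, compare |candidate − station| to the reported distance:
Location 1: residuals Station 1 90.5, Station 2 86.4, Station 3 47.0 → max 90.5 km
Location 2: residuals Station 1 45.2, Station 2 81.0, Station 3 39.0 → max 81.0 km
Location 3: residuals Station 1 168.9, Station 2 43.4, Station 3 40.5 → max 168.9 km
Location 4: residuals Station 1 155.9, Station 2 17.8, Station 3 26.0 → max 155.9 km
Location 5: residuals Station 1 0.1, Station 2 0.0, Station 3 0.1 → max 0.1 km
Only Location 5 has all residuals ≈ 0.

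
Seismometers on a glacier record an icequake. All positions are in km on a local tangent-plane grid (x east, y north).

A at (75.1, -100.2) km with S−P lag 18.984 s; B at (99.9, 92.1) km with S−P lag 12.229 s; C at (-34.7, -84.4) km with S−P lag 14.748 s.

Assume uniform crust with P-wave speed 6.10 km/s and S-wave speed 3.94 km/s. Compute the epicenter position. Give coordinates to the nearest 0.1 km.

x ≈ -35.6 km, y ≈ 79.7 km

Distance from S−P lag: d = Δt · v_P v_S / (v_P − v_S) = Δt · (6.10·3.94)/(6.10−3.94) ≈ 11.1269·Δt.
So d_A = 211.23, d_B = 136.07, d_C = 164.10 km.
Circle about each station: (x − 75.1)² + (y + 100.2)² = 211.23²; (x − 99.9)² + (y − 92.1)² = 136.07²; (x + 34.7)² + (y + 84.4)² = 164.10².
Subtracting pairs of circle equations eliminates x²+y² and gives linear equations (the radical axes):
49.6 x + 384.6 y = 28885.44
-219.6 x + 31.6 y = 10336.70
Solving the 2×2 system: x ≈ -35.6, y ≈ 79.7 km.
Check against A (with the unrounded x, y): √((x − 75.1)²+(y + 100.2)²) = 211.23 ≈ 211.23 km. ✓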